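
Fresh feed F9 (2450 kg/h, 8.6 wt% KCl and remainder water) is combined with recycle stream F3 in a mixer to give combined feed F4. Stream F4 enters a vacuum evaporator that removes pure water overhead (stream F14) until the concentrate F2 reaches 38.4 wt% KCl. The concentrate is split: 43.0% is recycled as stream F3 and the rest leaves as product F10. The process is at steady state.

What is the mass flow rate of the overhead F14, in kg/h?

1901 kg/h

Overall KCl balance (none leaves overhead): KCl in fresh feed = KCl in product, i.e. 2450×0.086 = (1−0.430)·F2·0.384.
F2 = 210.7/(0.384×0.570) = 962.63 kg/h.
Recycle F3 = 0.430×962.63 = 413.93 kg/h.
Combined feed F4 = 2450 + 413.93 = 2863.9 kg/h.
Overhead F14 = F4 − F2 = 2863.9 − 962.63 = 1901.3 kg/h.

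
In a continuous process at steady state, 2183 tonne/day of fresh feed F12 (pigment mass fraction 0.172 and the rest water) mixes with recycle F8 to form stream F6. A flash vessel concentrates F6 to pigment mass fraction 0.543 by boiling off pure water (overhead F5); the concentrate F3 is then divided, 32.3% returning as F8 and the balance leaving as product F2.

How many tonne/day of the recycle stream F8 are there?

Overall pigment balance (none leaves overhead): pigment in fresh feed = pigment in product, i.e. 2183×0.172 = (1−0.323)·F3·0.543.
F3 = 375.48/(0.543×0.677) = 1021.4 tonne/day.
Recycle F8 = 0.323×1021.4 = 329.91 tonne/day.

329.9 tonne/day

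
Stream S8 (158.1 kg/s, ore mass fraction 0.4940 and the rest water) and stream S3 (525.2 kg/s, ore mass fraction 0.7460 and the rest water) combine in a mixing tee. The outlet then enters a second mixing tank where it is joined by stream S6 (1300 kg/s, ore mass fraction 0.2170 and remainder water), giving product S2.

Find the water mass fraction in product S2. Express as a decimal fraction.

0.6208

Overall, product flow = 1983.3 kg/s.
water in = 158.1×0.506 + 525.2×0.254 + 1300×0.783 = 1231.3 kg/s.
water fraction in S2 = 0.6208.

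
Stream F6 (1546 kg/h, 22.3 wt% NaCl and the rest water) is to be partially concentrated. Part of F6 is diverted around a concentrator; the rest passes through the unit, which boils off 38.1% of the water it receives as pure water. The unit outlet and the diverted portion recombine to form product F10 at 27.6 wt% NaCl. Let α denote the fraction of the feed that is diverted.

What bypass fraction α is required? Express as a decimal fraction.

All 1546×0.223 = 344.76 kg/h of NaCl reaches F10, so F10 = 344.76/0.276 = 1249.1 kg/h and vapour = 296.88 kg/h.
The evaporator receives (1−α)·1546 of feed at 0.777 water and removes 0.381 of that water:
0.381×0.777×(1−α)×1546 = 296.88
(1−α) = 296.88/457.67 = 0.6487;  α = 0.3513.

0.351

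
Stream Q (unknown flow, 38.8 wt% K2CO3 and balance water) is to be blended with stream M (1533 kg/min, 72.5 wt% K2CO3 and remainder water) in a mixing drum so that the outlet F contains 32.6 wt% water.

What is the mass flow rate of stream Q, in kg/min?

273.4 kg/min

Let Q be the unknown flow. Total out = 1533 + Q.
water balance: 421.58 + 0.612·Q = 0.326·(1533 + Q)
(0.612 − 0.326)·Q = 0.326×1533 − 421.58 = 78.183
Q = 78.183 / 0.286 = 273.37 kg/min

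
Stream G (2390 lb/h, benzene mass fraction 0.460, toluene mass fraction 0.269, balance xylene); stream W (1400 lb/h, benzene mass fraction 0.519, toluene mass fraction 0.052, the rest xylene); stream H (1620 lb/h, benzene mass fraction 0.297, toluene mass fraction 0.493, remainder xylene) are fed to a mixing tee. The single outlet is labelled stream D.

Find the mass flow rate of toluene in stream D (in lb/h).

1514 lb/h

toluene out = toluene in = 2390×0.269 + 1400×0.052 + 1620×0.493 = 1514.4 lb/h.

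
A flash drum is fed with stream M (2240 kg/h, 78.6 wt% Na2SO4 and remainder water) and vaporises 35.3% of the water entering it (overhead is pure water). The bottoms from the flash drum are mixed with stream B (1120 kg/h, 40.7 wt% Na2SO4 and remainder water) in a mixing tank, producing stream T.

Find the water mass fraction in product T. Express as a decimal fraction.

Vapour removed = 0.353×0.214×2240 = 169.21 kg/h; concentrate = 2070.8 kg/h.
water reaching the mixer = 310.15 (from concentrate) + 1120×0.593 = 974.31 kg/h.
Product flow = 2070.8 + 1120 = 3190.8 kg/h; water fraction = 0.3053.

0.3053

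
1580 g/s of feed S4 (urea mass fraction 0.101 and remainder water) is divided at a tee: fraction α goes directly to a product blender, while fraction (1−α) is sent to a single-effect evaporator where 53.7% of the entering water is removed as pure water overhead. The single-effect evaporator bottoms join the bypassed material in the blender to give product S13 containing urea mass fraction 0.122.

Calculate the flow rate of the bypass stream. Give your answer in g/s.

All 1580×0.101 = 159.58 g/s of urea reaches S13, so S13 = 159.58/0.122 = 1308 g/s and vapour = 271.97 g/s.
The evaporator receives (1−α)·1580 of feed at 0.899 water and removes 0.537 of that water:
0.537×0.899×(1−α)×1580 = 271.97
(1−α) = 271.97/762.77 = 0.3566;  α = 0.6434.
Bypass flow = 0.6434×1580 = 1016.6 g/s.

1017 g/s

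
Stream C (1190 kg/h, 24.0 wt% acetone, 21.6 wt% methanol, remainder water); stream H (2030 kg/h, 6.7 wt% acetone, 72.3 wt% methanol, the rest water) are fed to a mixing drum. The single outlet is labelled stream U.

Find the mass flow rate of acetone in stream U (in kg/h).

421.6 kg/h

acetone out = acetone in = 1190×0.240 + 2030×0.067 = 421.61 kg/h.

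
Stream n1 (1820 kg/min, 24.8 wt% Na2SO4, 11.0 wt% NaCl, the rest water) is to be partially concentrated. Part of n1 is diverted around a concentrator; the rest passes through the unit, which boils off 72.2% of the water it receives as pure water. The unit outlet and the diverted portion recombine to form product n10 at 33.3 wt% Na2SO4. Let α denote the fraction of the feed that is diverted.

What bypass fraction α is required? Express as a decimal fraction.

0.449

All 1820×0.248 = 451.36 kg/min of Na2SO4 reaches n10, so n10 = 451.36/0.333 = 1355.4 kg/min and vapour = 464.56 kg/min.
The evaporator receives (1−α)·1820 of feed at 0.642 water and removes 0.722 of that water:
0.722×0.642×(1−α)×1820 = 464.56
(1−α) = 464.56/843.61 = 0.5507;  α = 0.4493.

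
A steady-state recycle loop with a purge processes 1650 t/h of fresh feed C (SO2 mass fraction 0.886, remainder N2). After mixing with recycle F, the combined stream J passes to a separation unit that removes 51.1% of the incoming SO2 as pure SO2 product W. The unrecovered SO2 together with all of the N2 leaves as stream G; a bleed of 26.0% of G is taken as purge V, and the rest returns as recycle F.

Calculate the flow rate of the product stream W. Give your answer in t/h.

1171 t/h

SO2 in J: m_A = 1650×0.886 + (1−0.260)·(1−0.511)·m_A, so m_A = 1461.9/0.6381 = 2290.9 t/h.
Product W = 0.511×2290.9 = 1170.6 t/h.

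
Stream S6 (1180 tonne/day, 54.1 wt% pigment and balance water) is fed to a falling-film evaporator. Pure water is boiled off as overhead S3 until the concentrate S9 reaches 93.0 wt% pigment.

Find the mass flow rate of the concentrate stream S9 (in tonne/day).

pigment is conserved: 1180×0.541 = 638.38 tonne/day all reports to the concentrate.
Concentrate = 638.38/(target fraction) = 686.43 tonne/day.

686.4 tonne/day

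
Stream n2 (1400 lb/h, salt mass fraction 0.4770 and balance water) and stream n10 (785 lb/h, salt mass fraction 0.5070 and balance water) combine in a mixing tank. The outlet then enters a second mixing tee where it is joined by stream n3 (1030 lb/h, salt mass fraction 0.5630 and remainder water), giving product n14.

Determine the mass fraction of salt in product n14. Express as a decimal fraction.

Overall, product flow = 3215 lb/h.
salt in = 1400×0.477 + 785×0.507 + 1030×0.563 = 1645.7 lb/h.
salt fraction in n14 = 0.5119.

0.5119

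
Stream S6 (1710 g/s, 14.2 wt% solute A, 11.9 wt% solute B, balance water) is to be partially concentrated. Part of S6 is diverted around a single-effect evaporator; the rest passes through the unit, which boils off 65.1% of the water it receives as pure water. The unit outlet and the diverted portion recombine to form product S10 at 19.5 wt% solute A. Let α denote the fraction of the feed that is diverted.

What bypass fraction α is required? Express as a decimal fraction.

0.435

All 1710×0.142 = 242.82 g/s of solute A reaches S10, so S10 = 242.82/0.195 = 1245.2 g/s and vapour = 464.77 g/s.
The evaporator receives (1−α)·1710 of feed at 0.739 water and removes 0.651 of that water:
0.651×0.739×(1−α)×1710 = 464.77
(1−α) = 464.77/822.66 = 0.5650;  α = 0.4350.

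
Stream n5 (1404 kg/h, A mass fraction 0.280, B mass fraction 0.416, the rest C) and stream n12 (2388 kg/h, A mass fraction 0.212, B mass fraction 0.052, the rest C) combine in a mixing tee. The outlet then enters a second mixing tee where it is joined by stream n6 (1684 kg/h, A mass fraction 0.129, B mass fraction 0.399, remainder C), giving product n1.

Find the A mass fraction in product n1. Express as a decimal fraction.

0.204

Overall, product flow = 5476 kg/h.
A in = 1404×0.280 + 2388×0.212 + 1684×0.129 = 1116.6 kg/h.
A fraction in n1 = 0.204.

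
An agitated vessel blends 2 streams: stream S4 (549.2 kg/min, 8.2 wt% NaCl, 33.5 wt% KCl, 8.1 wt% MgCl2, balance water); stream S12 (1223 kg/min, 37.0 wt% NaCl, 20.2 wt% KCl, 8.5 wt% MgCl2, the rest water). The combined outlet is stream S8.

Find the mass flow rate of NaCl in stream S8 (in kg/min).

497.5 kg/min

NaCl out = NaCl in = 549.2×0.082 + 1223×0.370 = 497.54 kg/min.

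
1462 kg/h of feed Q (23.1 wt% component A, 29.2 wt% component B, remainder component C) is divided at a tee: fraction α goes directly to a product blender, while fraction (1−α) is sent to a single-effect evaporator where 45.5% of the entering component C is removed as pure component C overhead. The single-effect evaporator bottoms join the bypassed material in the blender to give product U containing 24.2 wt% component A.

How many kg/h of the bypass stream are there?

1156 kg/h

All 1462×0.231 = 337.72 kg/h of component A reaches U, so U = 337.72/0.242 = 1395.5 kg/h and vapour = 66.455 kg/h.
The evaporator receives (1−α)·1462 of feed at 0.477 component C and removes 0.455 of that component C:
0.455×0.477×(1−α)×1462 = 66.455
(1−α) = 66.455/317.31 = 0.2094;  α = 0.7906.
Bypass flow = 0.7906×1462 = 1155.8 kg/h.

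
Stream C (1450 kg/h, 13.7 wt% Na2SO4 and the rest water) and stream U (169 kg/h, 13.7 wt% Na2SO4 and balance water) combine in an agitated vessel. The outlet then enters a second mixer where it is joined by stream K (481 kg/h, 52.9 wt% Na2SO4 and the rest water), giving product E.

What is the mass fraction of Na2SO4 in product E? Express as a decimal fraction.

0.2268

Overall, product flow = 2100 kg/h.
Na2SO4 in = 1450×0.137 + 169×0.137 + 481×0.529 = 476.25 kg/h.
Na2SO4 fraction in E = 0.2268.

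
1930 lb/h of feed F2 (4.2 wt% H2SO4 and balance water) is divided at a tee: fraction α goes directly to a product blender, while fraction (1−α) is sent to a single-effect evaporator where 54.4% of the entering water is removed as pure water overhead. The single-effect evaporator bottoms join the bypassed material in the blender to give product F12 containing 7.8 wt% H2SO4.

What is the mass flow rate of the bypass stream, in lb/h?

All 1930×0.042 = 81.06 lb/h of H2SO4 reaches F12, so F12 = 81.06/0.078 = 1039.2 lb/h and vapour = 890.77 lb/h.
The evaporator receives (1−α)·1930 of feed at 0.958 water and removes 0.544 of that water:
0.544×0.958×(1−α)×1930 = 890.77
(1−α) = 890.77/1005.8 = 0.8856;  α = 0.1144.
Bypass flow = 0.1144×1930 = 220.77 lb/h.

220.8 lb/h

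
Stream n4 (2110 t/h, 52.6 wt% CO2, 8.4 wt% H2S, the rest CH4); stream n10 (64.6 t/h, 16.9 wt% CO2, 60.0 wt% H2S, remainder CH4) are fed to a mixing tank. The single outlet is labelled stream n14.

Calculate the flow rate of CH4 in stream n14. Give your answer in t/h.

CH4 out = CH4 in = 2110×0.390 + 64.6×0.231 = 837.82 t/h.

837.8 t/h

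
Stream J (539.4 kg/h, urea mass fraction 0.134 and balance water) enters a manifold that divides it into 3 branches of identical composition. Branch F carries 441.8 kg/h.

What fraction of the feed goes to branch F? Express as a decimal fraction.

Fraction to F = 441.8/539.4 = 0.8191.

0.819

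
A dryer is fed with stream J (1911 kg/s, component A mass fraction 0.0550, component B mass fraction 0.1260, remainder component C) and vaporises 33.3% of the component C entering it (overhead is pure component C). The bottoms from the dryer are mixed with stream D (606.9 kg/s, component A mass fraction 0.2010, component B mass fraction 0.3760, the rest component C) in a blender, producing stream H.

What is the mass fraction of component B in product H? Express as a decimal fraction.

0.2349

Vapour removed = 0.333×0.819×1911 = 521.18 kg/s; concentrate = 1389.8 kg/s.
component B reaching the mixer = 240.79 (from concentrate) + 606.9×0.376 = 468.98 kg/s.
Product flow = 1389.8 + 606.9 = 1996.7 kg/s; component B fraction = 0.2349.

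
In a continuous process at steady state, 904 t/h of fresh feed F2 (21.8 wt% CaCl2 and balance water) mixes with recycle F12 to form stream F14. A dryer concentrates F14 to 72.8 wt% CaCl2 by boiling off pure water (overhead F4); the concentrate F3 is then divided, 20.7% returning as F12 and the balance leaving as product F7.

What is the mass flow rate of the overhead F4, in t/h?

633.3 t/h

Overall CaCl2 balance (none leaves overhead): CaCl2 in fresh feed = CaCl2 in product, i.e. 904×0.218 = (1−0.207)·F3·0.728.
F3 = 197.07/(0.728×0.793) = 341.37 t/h.
Recycle F12 = 0.207×341.37 = 70.663 t/h.
Combined feed F14 = 904 + 70.663 = 974.66 t/h.
Overhead F4 = F14 − F3 = 974.66 − 341.37 = 633.3 t/h.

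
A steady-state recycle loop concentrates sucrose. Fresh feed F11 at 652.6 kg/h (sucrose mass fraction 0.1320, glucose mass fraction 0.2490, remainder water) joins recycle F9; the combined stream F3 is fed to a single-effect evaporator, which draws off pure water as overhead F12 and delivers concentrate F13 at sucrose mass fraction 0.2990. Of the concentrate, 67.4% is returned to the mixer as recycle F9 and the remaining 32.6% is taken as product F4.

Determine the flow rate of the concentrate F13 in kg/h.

Overall sucrose balance (none leaves overhead): sucrose in fresh feed = sucrose in product, i.e. 652.6×0.132 = (1−0.674)·F13·0.299.
F13 = 86.143/(0.299×0.326) = 883.76 kg/h.

883.8 kg/h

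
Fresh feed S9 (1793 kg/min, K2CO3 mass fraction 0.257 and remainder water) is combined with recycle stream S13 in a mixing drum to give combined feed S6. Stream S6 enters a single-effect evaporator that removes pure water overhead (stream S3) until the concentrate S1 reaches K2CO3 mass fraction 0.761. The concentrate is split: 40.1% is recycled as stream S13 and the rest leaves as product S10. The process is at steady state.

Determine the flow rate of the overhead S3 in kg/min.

1187 kg/min

Overall K2CO3 balance (none leaves overhead): K2CO3 in fresh feed = K2CO3 in product, i.e. 1793×0.257 = (1−0.401)·S1·0.761.
S1 = 460.8/(0.761×0.599) = 1010.9 kg/min.
Recycle S13 = 0.401×1010.9 = 405.37 kg/min.
Combined feed S6 = 1793 + 405.37 = 2198.4 kg/min.
Overhead S3 = S6 − S1 = 2198.4 − 1010.9 = 1187.5 kg/min.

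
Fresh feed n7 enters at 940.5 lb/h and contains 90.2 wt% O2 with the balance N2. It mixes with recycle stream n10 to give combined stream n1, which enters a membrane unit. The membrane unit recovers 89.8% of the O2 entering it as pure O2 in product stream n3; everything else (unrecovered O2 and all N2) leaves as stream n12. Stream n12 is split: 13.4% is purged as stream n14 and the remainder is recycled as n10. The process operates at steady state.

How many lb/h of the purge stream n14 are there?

N2 enters only via n7 and leaves only via the purge: 940.5×0.098 = 0.134×(N2 in n12), and the membrane unit passes all N2, so N2 in n1 = N2 in n12 = 687.83 lb/h.
O2 in n1: m_A = 940.5×0.902 + (1−0.134)·(1−0.898)·m_A, so m_A = 848.33/0.9117 = 930.53 lb/h.
n12 = (1−0.898)×930.53 + 687.83 = 782.74 lb/h.
Purge n14 = 0.134×782.74 = 104.89 lb/h.

104.9 lb/h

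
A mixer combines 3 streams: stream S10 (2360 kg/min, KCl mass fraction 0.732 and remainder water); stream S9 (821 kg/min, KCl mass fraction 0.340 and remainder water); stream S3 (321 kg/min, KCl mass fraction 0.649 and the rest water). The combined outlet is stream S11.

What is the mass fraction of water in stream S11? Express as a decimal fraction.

Total flow out = 2360 + 821 + 321 = 3502 kg/min.
water in = 2360×0.268 + 821×0.660 + 321×0.351 = 1287 kg/min.
water mass fraction in S11 = 1287/3502 = 0.368.

0.368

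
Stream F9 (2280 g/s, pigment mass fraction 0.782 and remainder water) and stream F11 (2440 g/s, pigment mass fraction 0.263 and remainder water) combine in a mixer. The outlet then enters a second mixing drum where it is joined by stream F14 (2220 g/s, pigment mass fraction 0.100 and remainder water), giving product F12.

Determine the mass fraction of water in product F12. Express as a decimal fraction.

Overall, product flow = 6940 g/s.
water in = 2280×0.218 + 2440×0.737 + 2220×0.900 = 4293.3 g/s.
water fraction in F12 = 0.619.

0.619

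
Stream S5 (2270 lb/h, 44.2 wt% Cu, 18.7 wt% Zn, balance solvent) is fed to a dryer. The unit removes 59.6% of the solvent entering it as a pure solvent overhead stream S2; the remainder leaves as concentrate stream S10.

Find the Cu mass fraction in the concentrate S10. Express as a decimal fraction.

Cu is not removed: 2270×0.442 = 1003.3 lb/h of Cu enters S10.
solvent entering = 2270×0.371 = 842.17 lb/h; overhead removed = 0.596×842.17 = 501.93 lb/h.
Concentrate = 2270 − 501.93 = 1768.1 lb/h.
Mass fraction = 1003.3/1768.1 = 0.567.

0.567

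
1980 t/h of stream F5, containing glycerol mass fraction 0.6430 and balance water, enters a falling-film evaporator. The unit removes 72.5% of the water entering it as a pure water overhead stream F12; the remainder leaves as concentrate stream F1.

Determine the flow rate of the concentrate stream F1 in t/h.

water entering = 1980×0.357 = 706.86 t/h; overhead removed = 0.725×706.86 = 512.47 t/h.
Concentrate = 1980 − 512.47 = 1467.5 t/h.

1468 t/h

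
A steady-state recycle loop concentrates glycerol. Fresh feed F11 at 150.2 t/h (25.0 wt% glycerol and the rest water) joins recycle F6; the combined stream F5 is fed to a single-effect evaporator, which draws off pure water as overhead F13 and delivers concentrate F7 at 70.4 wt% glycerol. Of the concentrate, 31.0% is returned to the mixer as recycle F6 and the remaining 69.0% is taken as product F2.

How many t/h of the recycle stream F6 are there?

23.96 t/h

Overall glycerol balance (none leaves overhead): glycerol in fresh feed = glycerol in product, i.e. 150.2×0.250 = (1−0.310)·F7·0.704.
F7 = 37.55/(0.704×0.690) = 77.302 t/h.
Recycle F6 = 0.310×77.302 = 23.963 t/h.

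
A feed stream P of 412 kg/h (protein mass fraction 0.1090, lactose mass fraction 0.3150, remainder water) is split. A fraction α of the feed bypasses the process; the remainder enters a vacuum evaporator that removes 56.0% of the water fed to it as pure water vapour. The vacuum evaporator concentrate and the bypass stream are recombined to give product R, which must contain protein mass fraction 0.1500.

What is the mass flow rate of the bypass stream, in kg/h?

All 412×0.109 = 44.908 kg/h of protein reaches R, so R = 44.908/0.150 = 299.39 kg/h and vapour = 112.61 kg/h.
The evaporator receives (1−α)·412 of feed at 0.576 water and removes 0.560 of that water:
0.560×0.576×(1−α)×412 = 112.61
(1−α) = 112.61/132.89 = 0.8474;  α = 0.1526.
Bypass flow = 0.1526×412 = 62.876 kg/h.

62.88 kg/h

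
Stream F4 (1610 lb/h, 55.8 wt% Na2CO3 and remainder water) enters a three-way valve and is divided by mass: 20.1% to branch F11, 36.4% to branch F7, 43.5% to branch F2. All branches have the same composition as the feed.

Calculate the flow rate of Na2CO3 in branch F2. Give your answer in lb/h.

Branch F2 total = 0.435×1610 = 700.35 lb/h.
Na2CO3 in F2 = 0.558×700.35 = 390.8 lb/h.

390.8 lb/h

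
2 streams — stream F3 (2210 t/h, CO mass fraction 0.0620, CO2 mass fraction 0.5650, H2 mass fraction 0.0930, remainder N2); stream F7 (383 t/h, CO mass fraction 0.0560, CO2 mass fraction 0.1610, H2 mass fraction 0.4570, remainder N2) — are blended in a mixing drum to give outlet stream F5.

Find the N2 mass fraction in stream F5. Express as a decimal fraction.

Total flow out = 2210 + 383 = 2593 t/h.
N2 in = 2210×0.280 + 383×0.326 = 743.66 t/h.
N2 mass fraction in F5 = 743.66/2593 = 0.2868.

0.2868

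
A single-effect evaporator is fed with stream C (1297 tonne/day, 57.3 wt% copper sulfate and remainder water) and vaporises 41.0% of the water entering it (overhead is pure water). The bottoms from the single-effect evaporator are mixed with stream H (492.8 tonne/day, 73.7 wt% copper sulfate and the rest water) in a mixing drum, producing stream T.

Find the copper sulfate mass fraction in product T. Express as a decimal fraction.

Vapour removed = 0.410×0.427×1297 = 227.07 tonne/day; concentrate = 1069.9 tonne/day.
copper sulfate reaching the mixer = 743.18 (from concentrate) + 492.8×0.737 = 1106.4 tonne/day.
Product flow = 1069.9 + 492.8 = 1562.7 tonne/day; copper sulfate fraction = 0.7080.

0.7080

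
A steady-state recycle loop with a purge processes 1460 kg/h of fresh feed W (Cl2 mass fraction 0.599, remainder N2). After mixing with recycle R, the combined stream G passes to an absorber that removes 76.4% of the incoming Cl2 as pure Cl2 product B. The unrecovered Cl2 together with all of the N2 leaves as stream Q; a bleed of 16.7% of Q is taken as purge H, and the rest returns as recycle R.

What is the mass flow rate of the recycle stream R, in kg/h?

3134 kg/h

N2 enters only via W and leaves only via the purge: 1460×0.401 = 0.167×(N2 in Q), and the absorber passes all N2, so N2 in G = N2 in Q = 3505.7 kg/h.
Cl2 in G: m_A = 1460×0.599 + (1−0.167)·(1−0.764)·m_A, so m_A = 874.54/0.8034 = 1088.5 kg/h.
Q = (1−0.764)×1088.5 + 3505.7 = 3762.6 kg/h.
Recycle R = (1−0.167)×3762.6 = 3134.3 kg/h.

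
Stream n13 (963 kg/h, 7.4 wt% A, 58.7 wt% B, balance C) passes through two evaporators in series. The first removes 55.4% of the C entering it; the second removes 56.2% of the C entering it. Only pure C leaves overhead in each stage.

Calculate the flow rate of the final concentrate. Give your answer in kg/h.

700.3 kg/h

C in feed = 963×0.339 = 326.46 kg/h.
After stage 1: C left = (1−0.554)×326.46 = 145.6; stream total = 782.14 kg/h.
After stage 2: C left = (1−0.562)×145.6 = 63.773; final concentrate = 700.32 kg/h.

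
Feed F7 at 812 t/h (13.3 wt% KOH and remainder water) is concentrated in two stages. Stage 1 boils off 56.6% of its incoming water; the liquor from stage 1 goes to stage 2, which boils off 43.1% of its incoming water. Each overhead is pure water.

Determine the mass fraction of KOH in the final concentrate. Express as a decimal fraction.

0.383

water in feed = 812×0.867 = 704 t/h.
After stage 1: water left = (1−0.566)×704 = 305.54; stream total = 413.53 t/h.
After stage 2: water left = (1−0.431)×305.54 = 173.85; final concentrate = 281.85 t/h.
KOH fraction = 108/281.85 = 0.383.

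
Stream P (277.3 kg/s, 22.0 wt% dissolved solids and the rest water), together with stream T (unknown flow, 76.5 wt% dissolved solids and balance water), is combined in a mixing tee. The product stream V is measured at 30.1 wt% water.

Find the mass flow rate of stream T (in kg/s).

Let T be the unknown flow. Total out = 277.3 + T.
water balance: 216.29 + 0.235·T = 0.301·(277.3 + T)
(0.235 − 0.301)·T = 0.301×277.3 − 216.29 = -132.83
T = -132.83 / -0.066 = 2012.5 kg/s

2013 kg/s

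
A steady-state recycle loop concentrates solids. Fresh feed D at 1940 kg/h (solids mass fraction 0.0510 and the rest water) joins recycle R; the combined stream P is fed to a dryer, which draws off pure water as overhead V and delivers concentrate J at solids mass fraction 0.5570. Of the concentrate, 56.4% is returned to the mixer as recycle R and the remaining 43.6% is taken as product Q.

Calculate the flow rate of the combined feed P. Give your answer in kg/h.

Overall solids balance (none leaves overhead): solids in fresh feed = solids in product, i.e. 1940×0.051 = (1−0.564)·J·0.557.
J = 98.94/(0.557×0.436) = 407.41 kg/h.
Recycle R = 0.564×407.41 = 229.78 kg/h.
Combined feed P = 1940 + 229.78 = 2169.8 kg/h.

2170 kg/h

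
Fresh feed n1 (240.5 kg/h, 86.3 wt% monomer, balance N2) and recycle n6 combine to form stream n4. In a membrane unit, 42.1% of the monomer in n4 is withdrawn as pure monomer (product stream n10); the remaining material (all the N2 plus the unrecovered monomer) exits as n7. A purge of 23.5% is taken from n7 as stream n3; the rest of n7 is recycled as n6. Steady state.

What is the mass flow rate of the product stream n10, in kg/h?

monomer in n4: m_A = 240.5×0.863 + (1−0.235)·(1−0.421)·m_A, so m_A = 207.55/0.5571 = 372.58 kg/h.
Product n10 = 0.421×372.58 = 156.86 kg/h.

156.9 kg/h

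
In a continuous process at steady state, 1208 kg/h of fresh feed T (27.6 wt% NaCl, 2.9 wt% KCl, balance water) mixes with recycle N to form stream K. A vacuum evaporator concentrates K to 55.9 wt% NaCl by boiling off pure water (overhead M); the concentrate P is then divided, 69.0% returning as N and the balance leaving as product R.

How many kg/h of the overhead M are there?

611.6 kg/h

Overall NaCl balance (none leaves overhead): NaCl in fresh feed = NaCl in product, i.e. 1208×0.276 = (1−0.690)·P·0.559.
P = 333.41/(0.559×0.310) = 1924 kg/h.
Recycle N = 0.690×1924 = 1327.6 kg/h.
Combined feed K = 1208 + 1327.6 = 2535.6 kg/h.
Overhead M = K − P = 2535.6 − 1924 = 611.56 kg/h.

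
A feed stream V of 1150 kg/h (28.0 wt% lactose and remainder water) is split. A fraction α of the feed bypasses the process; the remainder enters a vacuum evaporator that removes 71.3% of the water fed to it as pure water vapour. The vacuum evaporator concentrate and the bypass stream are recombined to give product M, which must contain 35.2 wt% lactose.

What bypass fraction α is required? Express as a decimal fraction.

All 1150×0.280 = 322 kg/h of lactose reaches M, so M = 322/0.352 = 914.77 kg/h and vapour = 235.23 kg/h.
The evaporator receives (1−α)·1150 of feed at 0.720 water and removes 0.713 of that water:
0.713×0.720×(1−α)×1150 = 235.23
(1−α) = 235.23/590.36 = 0.3984;  α = 0.6016.

0.602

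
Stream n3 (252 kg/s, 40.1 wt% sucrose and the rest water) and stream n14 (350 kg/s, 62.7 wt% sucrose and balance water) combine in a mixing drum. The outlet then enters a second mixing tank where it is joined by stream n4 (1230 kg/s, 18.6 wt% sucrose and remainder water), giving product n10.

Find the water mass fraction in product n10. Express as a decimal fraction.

Overall, product flow = 1832 kg/s.
water in = 252×0.599 + 350×0.373 + 1230×0.814 = 1282.7 kg/s.
water fraction in n10 = 0.700.

0.700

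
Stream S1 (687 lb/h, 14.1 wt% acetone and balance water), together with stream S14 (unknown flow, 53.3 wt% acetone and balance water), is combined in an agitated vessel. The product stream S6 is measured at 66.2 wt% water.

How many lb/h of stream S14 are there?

Let S14 be the unknown flow. Total out = 687 + S14.
water balance: 590.13 + 0.467·S14 = 0.662·(687 + S14)
(0.467 − 0.662)·S14 = 0.662×687 − 590.13 = -135.34
S14 = -135.34 / -0.195 = 694.05 lb/h

694 lb/h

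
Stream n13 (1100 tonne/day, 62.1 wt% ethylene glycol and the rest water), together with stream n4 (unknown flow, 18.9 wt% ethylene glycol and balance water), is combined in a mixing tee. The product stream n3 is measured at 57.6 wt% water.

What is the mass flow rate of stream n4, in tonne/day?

Let n4 be the unknown flow. Total out = 1100 + n4.
water balance: 416.9 + 0.811·n4 = 0.576·(1100 + n4)
(0.811 − 0.576)·n4 = 0.576×1100 − 416.9 = 216.7
n4 = 216.7 / 0.235 = 922.13 tonne/day

922.1 tonne/day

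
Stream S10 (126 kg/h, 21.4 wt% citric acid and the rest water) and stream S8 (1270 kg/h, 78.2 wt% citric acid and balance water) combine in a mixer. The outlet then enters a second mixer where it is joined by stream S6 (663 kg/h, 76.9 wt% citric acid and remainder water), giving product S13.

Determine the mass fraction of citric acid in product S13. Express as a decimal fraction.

Overall, product flow = 2059 kg/h.
citric acid in = 126×0.214 + 1270×0.782 + 663×0.769 = 1530 kg/h.
citric acid fraction in S13 = 0.7431.

0.7431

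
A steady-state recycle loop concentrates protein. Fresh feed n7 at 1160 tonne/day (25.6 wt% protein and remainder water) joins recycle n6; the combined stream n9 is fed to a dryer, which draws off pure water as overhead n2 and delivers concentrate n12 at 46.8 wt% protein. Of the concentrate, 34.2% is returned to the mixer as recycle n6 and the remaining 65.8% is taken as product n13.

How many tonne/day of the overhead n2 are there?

Overall protein balance (none leaves overhead): protein in fresh feed = protein in product, i.e. 1160×0.256 = (1−0.342)·n12·0.468.
n12 = 296.96/(0.468×0.658) = 964.33 tonne/day.
Recycle n6 = 0.342×964.33 = 329.8 tonne/day.
Combined feed n9 = 1160 + 329.8 = 1489.8 tonne/day.
Overhead n2 = n9 − n12 = 1489.8 − 964.33 = 525.47 tonne/day.

525.5 tonne/day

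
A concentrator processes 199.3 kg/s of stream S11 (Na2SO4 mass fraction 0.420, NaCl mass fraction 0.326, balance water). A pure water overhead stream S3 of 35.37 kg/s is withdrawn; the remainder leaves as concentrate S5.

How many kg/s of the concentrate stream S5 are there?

163.9 kg/s

Concentrate = 199.3 − 35.37 = 163.93 kg/s.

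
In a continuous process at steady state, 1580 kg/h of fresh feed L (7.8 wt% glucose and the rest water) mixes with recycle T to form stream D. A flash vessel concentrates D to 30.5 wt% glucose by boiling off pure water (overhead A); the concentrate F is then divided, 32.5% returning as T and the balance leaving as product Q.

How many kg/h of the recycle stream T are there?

194.6 kg/h

Overall glucose balance (none leaves overhead): glucose in fresh feed = glucose in product, i.e. 1580×0.078 = (1−0.325)·F·0.305.
F = 123.24/(0.305×0.675) = 598.62 kg/h.
Recycle T = 0.325×598.62 = 194.55 kg/h.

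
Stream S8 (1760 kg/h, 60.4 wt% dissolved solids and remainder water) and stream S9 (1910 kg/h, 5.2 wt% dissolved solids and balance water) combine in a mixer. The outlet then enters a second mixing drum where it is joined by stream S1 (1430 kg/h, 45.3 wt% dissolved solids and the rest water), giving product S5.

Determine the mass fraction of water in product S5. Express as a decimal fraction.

Overall, product flow = 5100 kg/h.
water in = 1760×0.396 + 1910×0.948 + 1430×0.547 = 3289.8 kg/h.
water fraction in S5 = 0.645.

0.645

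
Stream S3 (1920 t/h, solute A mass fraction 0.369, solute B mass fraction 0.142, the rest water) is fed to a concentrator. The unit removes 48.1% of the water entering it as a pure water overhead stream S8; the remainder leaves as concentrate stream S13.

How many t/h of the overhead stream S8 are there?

water entering = 1920×0.489 = 938.88 t/h; overhead removed = 0.481×938.88 = 451.6 t/h.

451.6 t/h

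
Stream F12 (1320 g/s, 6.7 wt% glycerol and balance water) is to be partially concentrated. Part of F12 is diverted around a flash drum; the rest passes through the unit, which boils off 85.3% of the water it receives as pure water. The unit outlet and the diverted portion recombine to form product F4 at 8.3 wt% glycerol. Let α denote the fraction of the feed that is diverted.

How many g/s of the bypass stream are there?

All 1320×0.067 = 88.44 g/s of glycerol reaches F4, so F4 = 88.44/0.083 = 1065.5 g/s and vapour = 254.46 g/s.
The evaporator receives (1−α)·1320 of feed at 0.933 water and removes 0.853 of that water:
0.853×0.933×(1−α)×1320 = 254.46
(1−α) = 254.46/1050.5 = 0.2422;  α = 0.7578.
Bypass flow = 0.7578×1320 = 1000.3 g/s.

1000 g/s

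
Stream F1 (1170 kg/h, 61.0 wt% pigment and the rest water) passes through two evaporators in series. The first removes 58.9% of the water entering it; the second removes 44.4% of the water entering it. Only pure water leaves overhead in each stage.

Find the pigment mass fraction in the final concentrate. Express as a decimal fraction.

0.873

water in feed = 1170×0.390 = 456.3 kg/h.
After stage 1: water left = (1−0.589)×456.3 = 187.54; stream total = 901.24 kg/h.
After stage 2: water left = (1−0.444)×187.54 = 104.27; final concentrate = 817.97 kg/h.
pigment fraction = 713.7/817.97 = 0.873.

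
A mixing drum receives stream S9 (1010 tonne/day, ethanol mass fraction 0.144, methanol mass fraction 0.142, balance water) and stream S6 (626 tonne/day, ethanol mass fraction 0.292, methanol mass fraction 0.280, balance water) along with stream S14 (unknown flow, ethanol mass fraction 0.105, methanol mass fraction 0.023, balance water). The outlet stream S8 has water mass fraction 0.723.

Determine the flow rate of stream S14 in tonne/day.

Let S14 be the unknown flow. Total out = 1636 + S14.
water balance: 989.07 + 0.872·S14 = 0.723·(1636 + S14)
(0.872 − 0.723)·S14 = 0.723×1636 − 989.07 = 193.76
S14 = 193.76 / 0.149 = 1300.4 tonne/day

1300 tonne/day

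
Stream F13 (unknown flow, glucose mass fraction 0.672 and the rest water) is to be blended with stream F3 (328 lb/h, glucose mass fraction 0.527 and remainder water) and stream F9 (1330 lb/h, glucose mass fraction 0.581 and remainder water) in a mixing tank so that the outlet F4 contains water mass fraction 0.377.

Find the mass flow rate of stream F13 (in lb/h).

1783 lb/h

Let F13 be the unknown flow. Total out = 1658 + F13.
water balance: 712.41 + 0.328·F13 = 0.377·(1658 + F13)
(0.328 − 0.377)·F13 = 0.377×1658 − 712.41 = -87.348
F13 = -87.348 / -0.049 = 1782.6 lb/h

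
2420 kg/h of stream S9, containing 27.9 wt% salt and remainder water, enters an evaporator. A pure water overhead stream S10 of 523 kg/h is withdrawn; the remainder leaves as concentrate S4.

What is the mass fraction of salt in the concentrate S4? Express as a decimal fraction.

salt is not removed: 2420×0.279 = 675.18 kg/h of salt enters S4.
Concentrate = 2420 − 523 = 1897 kg/h.
Mass fraction = 675.18/1897 = 0.356.

0.356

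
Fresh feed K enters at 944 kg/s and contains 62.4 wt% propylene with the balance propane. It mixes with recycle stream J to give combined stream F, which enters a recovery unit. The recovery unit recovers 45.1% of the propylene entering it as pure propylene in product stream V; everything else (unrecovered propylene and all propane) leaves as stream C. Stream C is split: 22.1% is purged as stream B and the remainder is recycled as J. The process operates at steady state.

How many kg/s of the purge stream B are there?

propane enters only via K and leaves only via the purge: 944×0.376 = 0.221×(propane in C), and the recovery unit passes all propane, so propane in F = propane in C = 1606.1 kg/s.
propylene in F: m_A = 944×0.624 + (1−0.221)·(1−0.451)·m_A, so m_A = 589.06/0.5723 = 1029.2 kg/s.
C = (1−0.451)×1029.2 + 1606.1 = 2171.1 kg/s.
Purge B = 0.221×2171.1 = 479.82 kg/s.

479.8 kg/s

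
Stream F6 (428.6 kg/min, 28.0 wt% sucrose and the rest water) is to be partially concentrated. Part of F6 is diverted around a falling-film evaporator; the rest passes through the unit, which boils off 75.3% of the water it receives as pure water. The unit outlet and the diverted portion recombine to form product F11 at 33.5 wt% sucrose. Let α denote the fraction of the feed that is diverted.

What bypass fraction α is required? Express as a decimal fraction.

0.697

All 428.6×0.280 = 120.01 kg/min of sucrose reaches F11, so F11 = 120.01/0.335 = 358.23 kg/min and vapour = 70.367 kg/min.
The evaporator receives (1−α)·428.6 of feed at 0.720 water and removes 0.753 of that water:
0.753×0.720×(1−α)×428.6 = 70.367
(1−α) = 70.367/232.37 = 0.3028;  α = 0.6972.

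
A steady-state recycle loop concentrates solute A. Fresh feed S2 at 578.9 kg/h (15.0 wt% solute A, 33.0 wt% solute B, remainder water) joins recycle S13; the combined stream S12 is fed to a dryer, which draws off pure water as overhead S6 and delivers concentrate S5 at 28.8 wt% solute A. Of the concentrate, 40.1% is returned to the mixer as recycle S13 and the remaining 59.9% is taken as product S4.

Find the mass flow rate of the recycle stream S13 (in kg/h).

Overall solute A balance (none leaves overhead): solute A in fresh feed = solute A in product, i.e. 578.9×0.150 = (1−0.401)·S5·0.288.
S5 = 86.835/(0.288×0.599) = 503.36 kg/h.
Recycle S13 = 0.401×503.36 = 201.85 kg/h.

201.8 kg/h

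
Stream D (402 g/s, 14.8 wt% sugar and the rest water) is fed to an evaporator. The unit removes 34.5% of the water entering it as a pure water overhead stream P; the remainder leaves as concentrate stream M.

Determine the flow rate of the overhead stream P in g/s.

118.2 g/s

water entering = 402×0.852 = 342.5 g/s; overhead removed = 0.345×342.5 = 118.16 g/s.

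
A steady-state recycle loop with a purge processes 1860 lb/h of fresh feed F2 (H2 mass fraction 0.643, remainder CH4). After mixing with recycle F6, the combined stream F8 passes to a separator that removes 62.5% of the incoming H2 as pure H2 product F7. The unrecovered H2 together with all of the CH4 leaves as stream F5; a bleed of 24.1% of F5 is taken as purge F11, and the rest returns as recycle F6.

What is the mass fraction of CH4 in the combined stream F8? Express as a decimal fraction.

CH4 enters only via F2 and leaves only via the purge: 1860×0.357 = 0.241×(CH4 in F5), and the separator passes all CH4, so CH4 in F8 = CH4 in F5 = 2755.3 lb/h.
H2 in F8: m_A = 1860×0.643 + (1−0.241)·(1−0.625)·m_A, so m_A = 1196/0.7154 = 1671.8 lb/h.
F8 = 1671.8 + 2755.3 = 4427.1 lb/h.
CH4 fraction in F8 = 2755.3/4427.1 = 0.622.

0.622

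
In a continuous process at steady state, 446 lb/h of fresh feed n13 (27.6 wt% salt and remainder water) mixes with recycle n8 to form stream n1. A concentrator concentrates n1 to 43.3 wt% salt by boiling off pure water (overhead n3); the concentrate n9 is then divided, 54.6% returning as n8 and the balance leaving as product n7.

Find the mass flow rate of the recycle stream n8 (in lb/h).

Overall salt balance (none leaves overhead): salt in fresh feed = salt in product, i.e. 446×0.276 = (1−0.546)·n9·0.433.
n9 = 123.1/(0.433×0.454) = 626.18 lb/h.
Recycle n8 = 0.546×626.18 = 341.9 lb/h.

341.9 lb/h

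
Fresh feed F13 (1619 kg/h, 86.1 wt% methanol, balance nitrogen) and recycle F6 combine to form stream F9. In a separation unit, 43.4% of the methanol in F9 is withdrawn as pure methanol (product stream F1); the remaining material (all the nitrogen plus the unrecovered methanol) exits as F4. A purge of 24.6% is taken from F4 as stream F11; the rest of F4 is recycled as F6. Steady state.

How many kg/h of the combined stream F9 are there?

3347 kg/h

nitrogen enters only via F13 and leaves only via the purge: 1619×0.139 = 0.246×(nitrogen in F4), and the separation unit passes all nitrogen, so nitrogen in F9 = nitrogen in F4 = 914.8 kg/h.
methanol in F9: m_A = 1619×0.861 + (1−0.246)·(1−0.434)·m_A, so m_A = 1394/0.5732 = 2431.7 kg/h.
F9 = 2431.7 + 914.8 = 3346.5 kg/h.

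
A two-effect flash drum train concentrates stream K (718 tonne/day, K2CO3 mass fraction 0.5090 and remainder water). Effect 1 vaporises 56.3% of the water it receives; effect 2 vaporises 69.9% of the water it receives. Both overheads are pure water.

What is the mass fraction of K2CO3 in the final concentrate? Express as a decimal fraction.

water in feed = 718×0.491 = 352.54 tonne/day.
After stage 1: water left = (1−0.563)×352.54 = 154.06; stream total = 519.52 tonne/day.
After stage 2: water left = (1−0.699)×154.06 = 46.372; final concentrate = 411.83 tonne/day.
K2CO3 fraction = 365.46/411.83 = 0.8874.

0.8874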